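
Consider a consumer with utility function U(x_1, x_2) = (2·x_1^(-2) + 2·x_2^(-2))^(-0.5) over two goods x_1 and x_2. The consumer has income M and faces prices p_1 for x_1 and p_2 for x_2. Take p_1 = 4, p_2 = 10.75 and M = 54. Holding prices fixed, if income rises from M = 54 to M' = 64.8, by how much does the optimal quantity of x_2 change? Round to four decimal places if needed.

MRS = MU_x_1/MU_x_2 = (x_2/x_1)^(3). Set equal to p_1/p_2.
Hence x_2/x_1 = (p_1/p_2)^(1/(3)), i.e. raised to the 1/3 power.
Substitute x_2 = (x_2/x_1)·x_1 into the budget: x_1* = M/(p_1 + p_2·(x_2/x_1)).
Numerically x_2/x_1 = 0.719257, so x_1* = 54/(4 + 10.75·0.719257) = 4.6028 and x_2* = 0.719257·4.6028 = 3.3106.
At M' = 64.8: x_2* = 3.9727. Change: 3.9727 − 3.3106 = 0.6621.

Δx_2* = 0.6621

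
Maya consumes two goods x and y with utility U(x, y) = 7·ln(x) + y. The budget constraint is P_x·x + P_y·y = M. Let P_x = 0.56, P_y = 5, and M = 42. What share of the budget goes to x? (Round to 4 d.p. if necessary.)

share on x = 0.8333

Set MRS = P_x/P_y: (7/x)/1 = P_x/P_y.
So x*(P_x,P_y) = 7·P_y/P_x, independent of income; and y* = (M − 7·P_y)/P_y.
At the given prices: x* = 7·5/0.56 = 62.5, and y* = 1.4.
Expenditure on x: 0.56·62.5 = 35; share = 0.8333.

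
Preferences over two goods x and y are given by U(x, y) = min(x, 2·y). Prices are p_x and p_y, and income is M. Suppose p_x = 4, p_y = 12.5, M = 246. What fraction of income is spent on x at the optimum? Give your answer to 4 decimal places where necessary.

share on x = 0.3902

Leontief preferences: the optimum is at the kink where x/2 = y/1, i.e. y = (1/2)·x.
Budget: p_x·x + p_y·(1/2)·x = M, so (2·p_x + p_y)·x = 2·M.
Demand: x*(p_x,p_y,M) = 2·M/(2·p_x + p_y), y* = M/(2·p_x + p_y).
Here 2·4 + 12.5 = 20.5, giving x* = 24 and y* = 12.
Expenditure on x: 4·24 = 96; share = 0.3902.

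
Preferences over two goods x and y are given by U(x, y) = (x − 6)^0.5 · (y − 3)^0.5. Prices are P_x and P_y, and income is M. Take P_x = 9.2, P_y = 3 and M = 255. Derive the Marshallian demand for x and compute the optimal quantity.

MRS = (y−3)/(x−6). Tangency with P_x/P_y gives y−3 = (P_x/P_y)·(x−6).
Substituting into the budget: x* = 6 + 0.5·(M − 6·P_x − 3·P_y)/P_x, and y* = 3 + 0.5·(…)/P_y.
Discretionary income = 255 − 6·9.2 − 3·3 = 190.8; x* = 6 + 0.5·190.8/9.2 = 16.3696.

x* = 16.3696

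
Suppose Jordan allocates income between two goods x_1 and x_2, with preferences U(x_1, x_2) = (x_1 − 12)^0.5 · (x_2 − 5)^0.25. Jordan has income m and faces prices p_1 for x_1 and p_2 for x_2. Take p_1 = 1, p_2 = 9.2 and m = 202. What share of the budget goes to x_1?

share on x_1 = 0.5347

MRS = 2·(x_2−5)/(x_1−12). Tangency with p_1/p_2 gives x_2−5 = (1/2)·(p_1/p_2)·(x_1−12).
After buying the subsistence bundle (12, 5), a share 2/3 of the remaining income goes to x_1: x_1* = 12 + 2/3·(m − 12p_1 − 5p_2)/p_1.
Discretionary income = 202 − 12·1 − 5·9.2 = 144; x_1* = 12 + 2/3·144/1 = 108; x_2* = 5 + 1/3·144/9.2 = 10.2174.
Expenditure on x_1: 1·108 = 108; share = 0.5347.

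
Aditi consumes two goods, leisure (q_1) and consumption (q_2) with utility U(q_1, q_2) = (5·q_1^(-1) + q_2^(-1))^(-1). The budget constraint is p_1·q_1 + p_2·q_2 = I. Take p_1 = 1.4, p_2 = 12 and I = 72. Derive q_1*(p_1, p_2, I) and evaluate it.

Substitute q_2 = (q_2/q_1)·q_1 into the budget: q_1* = I/(p_1 + p_2·(q_2/q_1)).
Numerically q_2/q_1 = 0.152753, so q_1* = 72/(1.4 + 12·0.152753) = 22.2701.

q_1* = 22.2701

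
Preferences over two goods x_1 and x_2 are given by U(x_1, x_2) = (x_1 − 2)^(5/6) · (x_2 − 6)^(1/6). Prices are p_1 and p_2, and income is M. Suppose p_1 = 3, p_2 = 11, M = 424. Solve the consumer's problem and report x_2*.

x_2* = 11.3333

MRS = 5·(x_2−6)/(x_1−2). Tangency with p_1/p_2 gives x_2−6 = (1/5)·(p_1/p_2)·(x_1−2).
Substituting into the budget: x_1* = 2 + 5/6·(M − 2·p_1 − 6·p_2)/p_1, and x_2* = 6 + 1/6·(…)/p_2.
Discretionary income = 424 − 2·3 − 6·11 = 352; x_2* = 6 + 1/6·352/11 = 11.3333.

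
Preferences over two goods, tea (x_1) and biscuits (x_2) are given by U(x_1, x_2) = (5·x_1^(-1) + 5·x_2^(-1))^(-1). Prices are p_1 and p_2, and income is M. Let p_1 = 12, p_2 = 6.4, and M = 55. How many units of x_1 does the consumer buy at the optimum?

From the CES first-order condition, (x_2/x_1)^(2) = p_1/p_2.
Solve for the ratio: x_2/x_1 = [p_1/p_2]^(0.5).
With the ratio pinned down, the budget gives x_1* = M/(p_1 + p_2·(x_2/x_1)) and x_2* = (x_2/x_1)·x_1*.
Numerically x_2/x_1 = 1.369306, so x_1* = 55/(12 + 6.4·1.369306) = 2.6489.

x_1* = 2.6489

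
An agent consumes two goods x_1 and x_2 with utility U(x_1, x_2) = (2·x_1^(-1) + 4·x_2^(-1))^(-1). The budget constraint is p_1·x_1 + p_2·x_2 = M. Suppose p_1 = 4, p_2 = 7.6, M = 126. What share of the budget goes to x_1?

MRS = MU_x_1/MU_x_2 = (1/2)·(x_2/x_1)^(2). Set equal to p_1/p_2.
Hence x_2/x_1 = (2·p_1/p_2)^(1/(2)), i.e. raised to the 0.5 power.
With the ratio pinned down, the budget gives x_1* = M/(p_1 + p_2·(x_2/x_1)) and x_2* = (x_2/x_1)·x_1*.
Numerically x_2/x_1 = 1.025978, so x_1* = 126/(4 + 7.6·1.025978) = 10.6803 and x_2* = 1.025978·10.6803 = 10.9577.
Expenditure on x_1: 4·10.6803 = 42.7211; share = 0.3391.

share on x_1 = 0.3391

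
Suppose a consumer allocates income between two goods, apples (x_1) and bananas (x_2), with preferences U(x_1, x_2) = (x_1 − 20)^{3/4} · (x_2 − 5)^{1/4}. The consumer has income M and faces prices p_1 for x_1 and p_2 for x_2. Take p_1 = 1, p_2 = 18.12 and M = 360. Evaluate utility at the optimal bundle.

V = 68.8871

Let x_1' = x_1−20, x_2' = x_2−5. MRS = 3·x_2'/x_1' = p_1/p_2.
After buying the subsistence bundle (20, 5), a share 0.75 of the remaining income goes to x_1: x_1* = 20 + 0.75·(M − 20p_1 − 5p_2)/p_1.
Discretionary income = 360 − 20·1 − 5·18.12 = 249.4; x_1* = 20 + 0.75·249.4/1 = 207.05; x_2* = 5 + 0.25·249.4/18.12 = 8.4409.
Utility at the optimum: U(207.05, 8.4409) = 68.8871.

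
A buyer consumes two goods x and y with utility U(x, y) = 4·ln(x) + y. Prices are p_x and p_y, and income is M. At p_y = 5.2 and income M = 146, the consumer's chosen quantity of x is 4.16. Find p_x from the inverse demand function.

Set MRS = p_x/p_y: (4/x)/1 = p_x/p_y.
So x*(p_x,p_y) = 4·p_y/p_x, independent of income; and y* = (M − 4·p_y)/p_y.
Set x* = 4.16 in the demand function and solve for p_x: p_x = 5.

p_x = 5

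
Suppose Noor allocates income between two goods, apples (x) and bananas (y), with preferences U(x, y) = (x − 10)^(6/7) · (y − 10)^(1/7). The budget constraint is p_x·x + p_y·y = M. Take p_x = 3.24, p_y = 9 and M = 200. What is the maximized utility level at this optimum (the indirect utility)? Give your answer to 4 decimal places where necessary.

Discretionary income = 200 − 10·3.24 − 10·9 = 77.6; x* = 10 + 6/7·77.6/3.24 = 30.5291; y* = 10 + 1/7·77.6/9 = 11.2317.
Utility at the optimum: U(30.5291, 11.2317) = 13.7347.

V = 13.7347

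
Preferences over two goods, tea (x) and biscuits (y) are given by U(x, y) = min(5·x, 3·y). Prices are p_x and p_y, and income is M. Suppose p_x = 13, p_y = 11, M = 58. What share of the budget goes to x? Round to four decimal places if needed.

share on x = 0.4149

Demand: x*(p_x,p_y,M) = 3·M/(3·p_x + 5·p_y), y* = 5·M/(3·p_x + 5·p_y).
Here 3·13 + 5·11 = 94, giving x* = 1.8511 and y* = 3.0851.
Expenditure on x: 13·1.8511 = 24.0638; share = 0.4149.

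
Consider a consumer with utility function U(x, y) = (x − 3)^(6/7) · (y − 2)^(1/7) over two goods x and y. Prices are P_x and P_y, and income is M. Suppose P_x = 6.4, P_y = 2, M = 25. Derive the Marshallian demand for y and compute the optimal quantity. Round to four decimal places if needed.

y* = 2.1286

MRS = 6·(y−2)/(x−3). Tangency with P_x/P_y gives y−2 = (1/6)·(P_x/P_y)·(x−3).
After buying the subsistence bundle (3, 2), a share 6/7 of the remaining income goes to x: x* = 3 + 6/7·(M − 3P_x − 2P_y)/P_x.
Discretionary income = 25 − 3·6.4 − 2·2 = 1.8; y* = 2 + 1/7·1.8/2 = 2.1286.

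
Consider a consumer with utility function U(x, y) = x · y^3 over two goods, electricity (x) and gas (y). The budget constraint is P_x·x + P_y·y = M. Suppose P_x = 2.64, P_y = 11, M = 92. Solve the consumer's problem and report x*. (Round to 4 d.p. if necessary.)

x* = 8.7121

At P_x=2.64, P_y=11, M=92: x* = 0.25·92/2.64 = 8.7121.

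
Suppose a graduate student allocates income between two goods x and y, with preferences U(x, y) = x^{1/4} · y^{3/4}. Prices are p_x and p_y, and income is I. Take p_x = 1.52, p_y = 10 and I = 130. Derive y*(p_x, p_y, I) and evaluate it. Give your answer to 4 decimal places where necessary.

Tangency: MRS = (1/3)·y/x = p_x/p_y.
Rearranging, p_y·y = 3·p_x·x. Substituting into the budget gives p_x·x·(1 + 3) = I.
Demand: x*(p_x,p_y,I) = 0.25·I/p_x and y* = 0.75·I/p_y.
At p_x=1.52, p_y=10, I=130: y* = 0.75·130/10 = 9.75.

y* = 9.75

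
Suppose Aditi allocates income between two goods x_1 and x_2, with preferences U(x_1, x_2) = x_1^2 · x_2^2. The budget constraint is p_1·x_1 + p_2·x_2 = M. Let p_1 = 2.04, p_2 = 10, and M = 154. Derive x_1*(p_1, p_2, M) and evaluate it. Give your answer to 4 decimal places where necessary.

Tangency: MRS = x_2/x_1 = p_1/p_2.
Rearranging, p_2·x_2 = p_1·x_1. Substituting into the budget gives p_1·x_1·(1 + 1) = M.
Demand: x_1*(p_1,p_2,M) = 0.5·M/p_1 and x_2* = 0.5·M/p_2.
At p_1=2.04, p_2=10, M=154: x_1* = 0.5·154/2.04 = 37.7451.

x_1* = 37.7451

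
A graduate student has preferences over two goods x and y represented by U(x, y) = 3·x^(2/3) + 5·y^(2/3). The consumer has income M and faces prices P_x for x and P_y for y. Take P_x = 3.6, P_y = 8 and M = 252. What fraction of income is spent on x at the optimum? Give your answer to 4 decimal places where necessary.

From the CES first-order condition, (3/5)·(y/x)^(1/3) = P_x/P_y.
Solve for the ratio: y/x = [(5/3)·P_x/P_y]^(3).
Substitute y = (y/x)·x into the budget: x* = M/(P_x + P_y·(y/x)).
Numerically y/x = 0.421875, so x* = 252/(3.6 + 8·0.421875) = 36.129 and y* = 0.421875·36.129 = 15.2419.
Expenditure on x: 3.6·36.129 = 130.0645; share = 0.5161.

share on x = 0.5161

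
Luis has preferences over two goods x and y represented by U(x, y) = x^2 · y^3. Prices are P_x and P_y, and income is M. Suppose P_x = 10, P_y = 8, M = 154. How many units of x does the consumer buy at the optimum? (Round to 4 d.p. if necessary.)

The MRS is (2/3)·y/x. Set MRS = P_x/P_y.
So 2·P_y·y = 3·P_x·x; combined with the budget, a share 0.4 of income goes to x.
Demand: x*(P_x,P_y,M) = 0.4·M/P_x and y* = 0.6·M/P_y.
At P_x=10, P_y=8, M=154: x* = 0.4·154/10 = 6.16.

x* = 6.16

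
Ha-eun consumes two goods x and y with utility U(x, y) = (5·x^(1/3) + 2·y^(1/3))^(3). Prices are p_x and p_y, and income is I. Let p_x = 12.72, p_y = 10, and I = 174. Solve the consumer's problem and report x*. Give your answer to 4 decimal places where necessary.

Substitute y = (y/x)·x into the budget: x* = I/(p_x + p_y·(y/x)).
Numerically y/x = 0.362928, so x* = 174/(12.72 + 10·0.362928) = 10.6427.

x* = 10.6427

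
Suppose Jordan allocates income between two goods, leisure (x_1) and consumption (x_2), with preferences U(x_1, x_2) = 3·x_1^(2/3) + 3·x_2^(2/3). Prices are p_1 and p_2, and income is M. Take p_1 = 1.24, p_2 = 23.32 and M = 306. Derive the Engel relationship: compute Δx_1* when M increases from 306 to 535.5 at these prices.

Substitute x_2 = (x_2/x_1)·x_1 into the budget: x_1* = M/(p_1 + p_2·(x_2/x_1)).
Numerically x_2/x_1 = 0.00015, so x_1* = 306/(1.24 + 23.32·0.00015) = 246.0784.
At M' = 535.5: x_1* = 430.6373. Change: 430.6373 − 246.0784 = 184.5588.

Δx_1* = 184.5588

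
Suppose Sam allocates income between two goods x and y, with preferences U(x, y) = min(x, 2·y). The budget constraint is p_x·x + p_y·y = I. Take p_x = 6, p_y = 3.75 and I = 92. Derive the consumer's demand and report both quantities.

x* = 11.6825, y* = 5.8413

Here 2·6 + 3.75 = 15.75, giving x* = 11.6825 and y* = 5.8413.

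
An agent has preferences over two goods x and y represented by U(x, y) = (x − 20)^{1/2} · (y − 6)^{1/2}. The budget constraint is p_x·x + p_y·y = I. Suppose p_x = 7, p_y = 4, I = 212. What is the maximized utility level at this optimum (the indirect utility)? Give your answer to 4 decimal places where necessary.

MRS = (y−6)/(x−20). Tangency with p_x/p_y gives y−6 = (p_x/p_y)·(x−20).
Substituting into the budget: x* = 20 + 0.5·(I − 20·p_x − 6·p_y)/p_x, and y* = 6 + 0.5·(…)/p_y.
Discretionary income = 212 − 20·7 − 6·4 = 48; x* = 20 + 0.5·48/7 = 23.4286; y* = 6 + 0.5·48/4 = 12.
Utility at the optimum: U(23.4286, 12) = 4.5356.

V = 4.5356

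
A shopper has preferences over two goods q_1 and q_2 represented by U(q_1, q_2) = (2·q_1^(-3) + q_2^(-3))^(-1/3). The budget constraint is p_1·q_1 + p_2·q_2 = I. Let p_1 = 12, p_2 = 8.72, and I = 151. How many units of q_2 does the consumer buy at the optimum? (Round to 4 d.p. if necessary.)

q_2* = 6.8963

MRS = MU_q_1/MU_q_2 = 2·(q_2/q_1)^(4). Set equal to p_1/p_2.
Solve for the ratio: q_2/q_1 = [(1/2)·p_1/p_2]^(0.25).
Substitute q_2 = (q_2/q_1)·q_1 into the budget: q_1* = I/(p_1 + p_2·(q_2/q_1)).
Numerically q_2/q_1 = 0.91077, so q_1* = 151/(12 + 8.72·0.91077) = 7.572 and q_2* = 0.91077·7.572 = 6.8963.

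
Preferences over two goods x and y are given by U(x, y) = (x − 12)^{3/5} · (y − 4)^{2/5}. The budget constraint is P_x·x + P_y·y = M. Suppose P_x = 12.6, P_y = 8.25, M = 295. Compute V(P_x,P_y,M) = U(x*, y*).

Substituting into the budget: x* = 12 + 0.6·(M − 12·P_x − 4·P_y)/P_x, and y* = 4 + 0.4·(…)/P_y.
Discretionary income = 295 − 12·12.6 − 4·8.25 = 110.8; x* = 12 + 0.6·110.8/12.6 = 17.2762; y* = 4 + 0.4·110.8/8.25 = 9.3721.
Utility at the optimum: U(17.2762, 9.3721) = 5.3144.

V = 5.3144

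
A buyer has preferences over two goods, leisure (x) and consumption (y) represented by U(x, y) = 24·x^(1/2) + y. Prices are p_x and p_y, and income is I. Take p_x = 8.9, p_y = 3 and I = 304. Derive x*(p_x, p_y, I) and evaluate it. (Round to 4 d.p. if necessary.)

Solve: √x = 12·p_y/p_x, so x*(p_x,p_y) = (12·p_y/p_x)², and y* = (I − p_x·x*)/p_y.
Plugging in: x* = (12·3/8.9)² = 16.3616.

x* = 16.3616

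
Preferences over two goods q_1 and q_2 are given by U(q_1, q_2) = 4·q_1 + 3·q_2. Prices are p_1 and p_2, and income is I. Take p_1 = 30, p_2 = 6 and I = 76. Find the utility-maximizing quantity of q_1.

q_1* = 0

Numerically: q_1* = 0, q_2* = 12.6667.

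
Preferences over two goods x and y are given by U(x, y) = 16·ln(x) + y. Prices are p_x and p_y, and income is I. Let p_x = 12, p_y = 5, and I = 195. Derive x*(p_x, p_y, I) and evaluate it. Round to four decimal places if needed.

So x*(p_x,p_y) = 16·p_y/p_x, independent of income; and y* = (I − 16·p_y)/p_y.
At the given prices: x* = 16·5/12 = 6.6667.

x* = 6.6667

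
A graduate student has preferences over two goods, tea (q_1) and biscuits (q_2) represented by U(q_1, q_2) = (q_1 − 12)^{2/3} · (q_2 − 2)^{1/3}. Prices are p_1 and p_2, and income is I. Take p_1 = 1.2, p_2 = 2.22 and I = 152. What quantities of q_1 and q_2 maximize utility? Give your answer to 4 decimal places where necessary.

After buying the subsistence bundle (12, 2), a share 2/3 of the remaining income goes to q_1: q_1* = 12 + 2/3·(I − 12p_1 − 2p_2)/p_1.
Discretionary income = 152 − 12·1.2 − 2·2.22 = 133.16; q_1* = 12 + 2/3·133.16/1.2 = 85.9778; q_2* = 2 + 1/3·133.16/2.22 = 21.994.

q_1* = 85.9778, q_2* = 21.994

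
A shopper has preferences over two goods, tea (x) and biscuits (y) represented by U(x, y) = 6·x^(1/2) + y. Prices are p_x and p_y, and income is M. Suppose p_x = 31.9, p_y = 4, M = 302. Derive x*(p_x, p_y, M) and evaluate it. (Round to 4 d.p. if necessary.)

x* = 0.1415

MU_x = 3/√x, MU_y = 1. Tangency: 3/√x = p_x/p_y.
Thus x* = (3·p_y/p_x)² — independent of M — with the rest of income spent on y.
Plugging in: x* = (3·4/31.9)² = 0.1415.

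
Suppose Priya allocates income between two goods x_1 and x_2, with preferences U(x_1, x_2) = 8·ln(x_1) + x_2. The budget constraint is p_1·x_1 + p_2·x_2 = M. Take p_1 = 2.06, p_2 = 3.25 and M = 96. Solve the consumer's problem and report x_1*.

x_1* = 12.6214

Set MRS = p_1/p_2: (8/x_1)/1 = p_1/p_2.
So x_1*(p_1,p_2) = 8·p_2/p_1, independent of income; and x_2* = (M − 8·p_2)/p_2.
At the given prices: x_1* = 8·3.25/2.06 = 12.6214.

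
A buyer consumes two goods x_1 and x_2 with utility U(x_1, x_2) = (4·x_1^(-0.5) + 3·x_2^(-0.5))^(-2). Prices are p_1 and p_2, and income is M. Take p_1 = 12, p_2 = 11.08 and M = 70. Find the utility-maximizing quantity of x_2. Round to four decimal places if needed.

x_2* = 2.8153

Substitute x_2 = (x_2/x_1)·x_1 into the budget: x_1* = M/(p_1 + p_2·(x_2/x_1)).
Numerically x_2/x_1 = 0.870566, so x_1* = 70/(12 + 11.08·0.870566) = 3.2339 and x_2* = 0.870566·3.2339 = 2.8153.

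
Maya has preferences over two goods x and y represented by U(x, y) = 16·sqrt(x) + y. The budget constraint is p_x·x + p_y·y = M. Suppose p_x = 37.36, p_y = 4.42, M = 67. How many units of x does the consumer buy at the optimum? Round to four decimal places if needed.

x* = 0.8958

Solve: √x = 8·p_y/p_x, so x*(p_x,p_y) = (8·p_y/p_x)², and y* = (M − p_x·x*)/p_y.
Plugging in: x* = (8·4.42/37.36)² = 0.8958.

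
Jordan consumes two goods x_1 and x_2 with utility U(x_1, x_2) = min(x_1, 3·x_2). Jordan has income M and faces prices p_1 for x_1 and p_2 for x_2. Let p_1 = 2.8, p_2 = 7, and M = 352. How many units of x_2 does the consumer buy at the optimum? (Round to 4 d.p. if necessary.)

x_2* = 22.8571

Demand: x_1*(p_1,p_2,M) = 3·M/(3·p_1 + p_2), x_2* = M/(3·p_1 + p_2).
Here 3·2.8 + 7 = 15.4, giving x_2* = 22.8571.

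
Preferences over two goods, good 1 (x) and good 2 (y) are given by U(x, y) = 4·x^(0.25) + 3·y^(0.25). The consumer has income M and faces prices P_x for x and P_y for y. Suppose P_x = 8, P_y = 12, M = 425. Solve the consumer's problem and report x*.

x* = 33.3015

MRS = MU_x/MU_y = (4/3)·(y/x)^(0.75). Set equal to P_x/P_y.
Solve for the ratio: y/x = [(3/4)·P_x/P_y]^(4/3).
With the ratio pinned down, the budget gives x* = M/(P_x + P_y·(y/x)) and y* = (y/x)·x*.
Numerically y/x = 0.39685, so x* = 425/(8 + 12·0.39685) = 33.3015.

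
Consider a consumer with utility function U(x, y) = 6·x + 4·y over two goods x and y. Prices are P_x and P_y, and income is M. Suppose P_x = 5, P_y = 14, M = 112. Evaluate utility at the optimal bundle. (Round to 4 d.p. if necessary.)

Perfect substitutes: compare marginal utility per dollar. 6/P_x vs 4/P_y → 1.2 vs 0.2857.
x gives more utility per dollar, so spend all income on x: x* = M/P_x, y* = 0.
Numerically: x* = 22.4, y* = 0.
Utility at the optimum: U(22.4, 0) = 134.4.

V = 134.4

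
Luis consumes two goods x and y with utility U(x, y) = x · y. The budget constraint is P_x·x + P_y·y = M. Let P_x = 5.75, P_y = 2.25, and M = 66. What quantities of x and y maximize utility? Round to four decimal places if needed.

MU_x/MU_y = (y)/(x); tangency sets this equal to P_x/P_y.
Rearranging, P_y·y = P_x·x. Substituting into the budget gives P_x·x·(1 + 1) = M.
Demand: x*(P_x,P_y,M) = 0.5·M/P_x and y* = 0.5·M/P_y.
At P_x=5.75, P_y=2.25, M=66: x* = 0.5·66/5.75 = 5.7391, y* = 14.6667.

x* = 5.7391, y* = 14.6667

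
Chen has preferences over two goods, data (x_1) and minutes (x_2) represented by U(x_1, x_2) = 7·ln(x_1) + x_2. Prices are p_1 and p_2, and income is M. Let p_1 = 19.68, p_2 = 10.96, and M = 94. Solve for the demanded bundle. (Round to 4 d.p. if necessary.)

Set MRS = p_1/p_2: (7/x_1)/1 = p_1/p_2.
So x_1*(p_1,p_2) = 7·p_2/p_1, independent of income; and x_2* = (M − 7·p_2)/p_2.
At the given prices: x_1* = 7·10.96/19.68 = 3.8984, and x_2* = 1.5766.

x_1* = 3.8984, x_2* = 1.5766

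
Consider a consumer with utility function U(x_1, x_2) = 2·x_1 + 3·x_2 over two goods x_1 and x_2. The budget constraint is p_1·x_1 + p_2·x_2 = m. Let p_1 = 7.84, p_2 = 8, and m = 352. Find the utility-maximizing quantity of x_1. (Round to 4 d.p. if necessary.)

x_1* = 0

Linear utility — the consumer picks whichever good has higher MU/price: 2/7.84 = 0.2551 vs 3/8 = 0.375.
x_2 gives more utility per dollar, so spend all income on x_2: x_2* = m/p_2, x_1* = 0.
Numerically: x_1* = 0, x_2* = 44.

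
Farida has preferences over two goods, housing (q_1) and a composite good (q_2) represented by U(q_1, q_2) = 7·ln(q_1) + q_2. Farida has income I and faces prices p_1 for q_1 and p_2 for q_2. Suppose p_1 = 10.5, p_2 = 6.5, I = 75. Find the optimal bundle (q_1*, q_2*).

Set MRS = p_1/p_2: (7/q_1)/1 = p_1/p_2.
So q_1*(p_1,p_2) = 7·p_2/p_1, independent of income; and q_2* = (I − 7·p_2)/p_2.
At the given prices: q_1* = 7·6.5/10.5 = 4.3333, and q_2* = 4.5385.

q_1* = 4.3333, q_2* = 4.5385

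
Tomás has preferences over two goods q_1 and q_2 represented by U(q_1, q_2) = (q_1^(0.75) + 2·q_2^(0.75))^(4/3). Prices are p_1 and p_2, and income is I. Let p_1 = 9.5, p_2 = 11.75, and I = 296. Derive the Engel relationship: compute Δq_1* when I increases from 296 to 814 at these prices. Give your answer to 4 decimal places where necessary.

MU_q_1 ∝ q_1^(-0.25), MU_q_2 ∝ 2·q_2^(-0.25), so MRS = (1/2)·(q_2/q_1)^(0.25) = p_1/p_2.
Solve for the ratio: q_2/q_1 = [2·p_1/p_2]^(4).
With the ratio pinned down, the budget gives q_1* = I/(p_1 + p_2·(q_2/q_1)) and q_2* = (q_2/q_1)·q_1*.
Numerically q_2/q_1 = 6.836958, so q_1* = 296/(9.5 + 11.75·6.836958) = 3.295.
At I' = 814: q_1* = 9.0611. Change: 9.0611 − 3.295 = 5.7662.

Δq_1* = 5.7662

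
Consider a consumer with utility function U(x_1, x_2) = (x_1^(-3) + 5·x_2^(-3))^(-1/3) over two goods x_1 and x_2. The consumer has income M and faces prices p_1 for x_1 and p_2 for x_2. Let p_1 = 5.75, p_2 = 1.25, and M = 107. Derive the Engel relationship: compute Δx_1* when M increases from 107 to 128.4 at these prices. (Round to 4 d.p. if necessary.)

Δx_1* = 2.5214

From the CES first-order condition, (1/5)·(x_2/x_1)^(4) = p_1/p_2.
Hence x_2/x_1 = (5·p_1/p_2)^(1/(4)), i.e. raised to the 0.25 power.
Substitute x_2 = (x_2/x_1)·x_1 into the budget: x_1* = M/(p_1 + p_2·(x_2/x_1)).
Numerically x_2/x_1 = 2.189939, so x_1* = 107/(5.75 + 1.25·2.189939) = 12.6069.
At M' = 128.4: x_1* = 15.1283. Change: 15.1283 − 12.6069 = 2.5214.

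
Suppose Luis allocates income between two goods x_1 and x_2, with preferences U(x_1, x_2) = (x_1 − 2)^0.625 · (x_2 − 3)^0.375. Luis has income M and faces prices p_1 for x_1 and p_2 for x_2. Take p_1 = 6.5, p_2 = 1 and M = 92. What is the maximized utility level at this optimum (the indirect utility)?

V = 12.1739

Let x_1' = x_1−2, x_2' = x_2−3. MRS = (5/3)·x_2'/x_1' = p_1/p_2.
Substituting into the budget: x_1* = 2 + 0.625·(M − 2·p_1 − 3·p_2)/p_1, and x_2* = 3 + 0.375·(…)/p_2.
Discretionary income = 92 − 2·6.5 − 3·1 = 76; x_1* = 2 + 0.625·76/6.5 = 9.3077; x_2* = 3 + 0.375·76/1 = 31.5.
Utility at the optimum: U(9.3077, 31.5) = 12.1739.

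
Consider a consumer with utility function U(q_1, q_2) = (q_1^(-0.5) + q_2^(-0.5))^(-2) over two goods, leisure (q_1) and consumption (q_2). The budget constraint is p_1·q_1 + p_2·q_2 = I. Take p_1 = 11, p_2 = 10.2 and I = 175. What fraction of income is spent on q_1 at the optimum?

Substitute q_2 = (q_2/q_1)·q_1 into the budget: q_1* = I/(p_1 + p_2·(q_2/q_1)).
Numerically q_2/q_1 = 1.051627, so q_1* = 175/(11 + 10.2·1.051627) = 8.0546 and q_2* = 1.051627·8.0546 = 8.4705.
Expenditure on q_1: 11·8.0546 = 88.6011; share = 0.5063.

share on q_1 = 0.5063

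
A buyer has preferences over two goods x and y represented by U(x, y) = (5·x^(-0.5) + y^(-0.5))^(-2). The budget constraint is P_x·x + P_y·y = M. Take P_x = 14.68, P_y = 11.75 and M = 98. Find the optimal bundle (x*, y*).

x* = 5.0669, y* = 2.0101

Substitute y = (y/x)·x into the budget: x* = M/(P_x + P_y·(y/x)).
Numerically y/x = 0.396715, so x* = 98/(14.68 + 11.75·0.396715) = 5.0669 and y* = 0.396715·5.0669 = 2.0101.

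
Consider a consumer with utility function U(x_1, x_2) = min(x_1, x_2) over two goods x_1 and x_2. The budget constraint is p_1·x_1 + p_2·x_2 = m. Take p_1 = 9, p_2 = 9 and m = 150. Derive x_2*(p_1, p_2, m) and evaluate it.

x_2* = 8.3333

Demand: x_1*(p_1,p_2,m) = m/(p_1 + p_2), x_2* = m/(p_1 + p_2).
Here 9 + 9 = 18, giving x_2* = 8.3333.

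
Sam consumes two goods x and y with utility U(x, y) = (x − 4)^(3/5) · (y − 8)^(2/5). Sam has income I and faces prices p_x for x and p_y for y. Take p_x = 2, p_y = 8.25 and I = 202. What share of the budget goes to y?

Discretionary income = 202 − 4·2 − 8·8.25 = 128; x* = 4 + 0.6·128/2 = 42.4; y* = 8 + 0.4·128/8.25 = 14.2061.
Expenditure on y: 8.25·14.2061 = 117.2; share = 0.5802.

share on y = 0.5802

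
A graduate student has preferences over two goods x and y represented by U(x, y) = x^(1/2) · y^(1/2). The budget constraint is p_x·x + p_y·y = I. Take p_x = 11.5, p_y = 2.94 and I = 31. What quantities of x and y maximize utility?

MU_x/MU_y = (0.5·y)/(0.5·x); tangency sets this equal to p_x/p_y.
So 0.5·p_y·y = 0.5·p_x·x; combined with the budget, a share 0.5 of income goes to x.
Demand: x*(p_x,p_y,I) = 0.5·I/p_x and y* = 0.5·I/p_y.
At p_x=11.5, p_y=2.94, I=31: x* = 0.5·31/11.5 = 1.3478, y* = 5.2721.

x* = 1.3478, y* = 5.2721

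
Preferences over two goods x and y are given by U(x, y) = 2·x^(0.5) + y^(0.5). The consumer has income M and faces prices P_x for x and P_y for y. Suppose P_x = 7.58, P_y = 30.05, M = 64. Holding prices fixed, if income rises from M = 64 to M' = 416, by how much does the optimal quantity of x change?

Numerically y/x = 0.015907, so x* = 64/(7.58 + 30.05·0.015907) = 7.9424.
At M' = 416: x* = 51.6257. Change: 51.6257 − 7.9424 = 43.6833.

Δx* = 43.6833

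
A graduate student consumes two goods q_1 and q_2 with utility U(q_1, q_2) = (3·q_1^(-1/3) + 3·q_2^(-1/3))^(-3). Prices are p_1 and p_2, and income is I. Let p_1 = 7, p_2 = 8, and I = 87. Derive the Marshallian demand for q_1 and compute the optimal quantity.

q_1* = 6.1106

MRS = MU_q_1/MU_q_2 = (q_2/q_1)^(4/3). Set equal to p_1/p_2.
Solve for the ratio: q_2/q_1 = [p_1/p_2]^(0.75).
With the ratio pinned down, the budget gives q_1* = I/(p_1 + p_2·(q_2/q_1)) and q_2* = (q_2/q_1)·q_1*.
Numerically q_2/q_1 = 0.904703, so q_1* = 87/(7 + 8·0.904703) = 6.1106.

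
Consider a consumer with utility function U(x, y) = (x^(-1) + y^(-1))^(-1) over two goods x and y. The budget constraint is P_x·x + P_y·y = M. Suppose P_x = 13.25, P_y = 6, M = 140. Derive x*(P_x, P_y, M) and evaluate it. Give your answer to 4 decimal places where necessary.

MRS = MU_x/MU_y = (y/x)^(2). Set equal to P_x/P_y.
Solve for the ratio: y/x = [P_x/P_y]^(0.5).
Substitute y = (y/x)·x into the budget: x* = M/(P_x + P_y·(y/x)).
Numerically y/x = 1.486046, so x* = 140/(13.25 + 6·1.486046) = 6.3159.

x* = 6.3159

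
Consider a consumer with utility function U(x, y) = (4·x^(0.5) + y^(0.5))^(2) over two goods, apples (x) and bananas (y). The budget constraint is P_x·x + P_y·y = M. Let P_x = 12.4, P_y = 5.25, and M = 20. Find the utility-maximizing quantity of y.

y* = 0.49

Substitute y = (y/x)·x into the budget: x* = M/(P_x + P_y·(y/x)).
Numerically y/x = 0.348662, so x* = 20/(12.4 + 5.25·0.348662) = 1.4054 and y* = 0.348662·1.4054 = 0.49.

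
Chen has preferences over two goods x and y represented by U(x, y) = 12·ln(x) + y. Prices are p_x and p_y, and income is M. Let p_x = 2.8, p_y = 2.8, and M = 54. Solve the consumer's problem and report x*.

Set MRS = p_x/p_y: (12/x)/1 = p_x/p_y.
So x*(p_x,p_y) = 12·p_y/p_x, independent of income; and y* = (M − 12·p_y)/p_y.
At the given prices: x* = 12·2.8/2.8 = 12.

x* = 12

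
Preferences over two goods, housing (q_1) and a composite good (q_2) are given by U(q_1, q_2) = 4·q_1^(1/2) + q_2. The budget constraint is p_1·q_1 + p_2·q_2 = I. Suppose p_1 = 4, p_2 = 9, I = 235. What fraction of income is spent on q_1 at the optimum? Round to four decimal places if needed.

share on q_1 = 0.3447

Thus q_1* = (2·p_2/p_1)² — independent of I — with the rest of income spent on q_2.
Plugging in: q_1* = (2·9/4)² = 20.25, q_2* = 17.1111.
Expenditure on q_1: 4·20.25 = 81; share = 0.3447.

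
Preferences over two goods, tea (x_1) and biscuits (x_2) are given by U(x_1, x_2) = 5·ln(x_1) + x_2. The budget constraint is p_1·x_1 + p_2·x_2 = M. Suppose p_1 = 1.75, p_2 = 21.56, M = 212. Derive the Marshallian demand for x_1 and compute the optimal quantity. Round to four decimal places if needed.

Set MRS = p_1/p_2: (5/x_1)/1 = p_1/p_2.
So x_1*(p_1,p_2) = 5·p_2/p_1, independent of income; and x_2* = (M − 5·p_2)/p_2.
At the given prices: x_1* = 5·21.56/1.75 = 61.6.

x_1* = 61.6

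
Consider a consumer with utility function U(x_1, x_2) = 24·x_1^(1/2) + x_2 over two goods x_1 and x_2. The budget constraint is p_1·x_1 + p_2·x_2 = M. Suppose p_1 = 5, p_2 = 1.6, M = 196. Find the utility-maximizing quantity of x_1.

Utility is quasi-linear in x_2; the FOC for x_1 is 12/√x_1 = p_1/p_2.
Thus x_1* = (12·p_2/p_1)² — independent of M — with the rest of income spent on x_2.
Plugging in: x_1* = (12·1.6/5)² = 14.7456.

x_1* = 14.7456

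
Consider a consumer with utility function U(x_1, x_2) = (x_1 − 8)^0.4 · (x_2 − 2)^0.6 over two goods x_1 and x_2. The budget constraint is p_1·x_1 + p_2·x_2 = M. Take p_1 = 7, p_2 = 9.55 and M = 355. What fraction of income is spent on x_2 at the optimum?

share on x_2 = 0.5269

MRS = (2/3)·(x_2−2)/(x_1−8). Tangency with p_1/p_2 gives x_2−2 = (3/2)·(p_1/p_2)·(x_1−8).
Substituting into the budget: x_1* = 8 + 0.4·(M − 8·p_1 − 2·p_2)/p_1, and x_2* = 2 + 0.6·(…)/p_2.
Discretionary income = 355 − 8·7 − 2·9.55 = 279.9; x_1* = 8 + 0.4·279.9/7 = 23.9943; x_2* = 2 + 0.6·279.9/9.55 = 19.5853.
Expenditure on x_2: 9.55·19.5853 = 187.04; share = 0.5269.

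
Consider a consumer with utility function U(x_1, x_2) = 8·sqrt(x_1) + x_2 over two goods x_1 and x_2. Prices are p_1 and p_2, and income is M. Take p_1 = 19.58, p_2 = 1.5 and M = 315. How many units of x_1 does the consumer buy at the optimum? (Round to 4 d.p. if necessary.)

Set MRS = p_1/p_2: 4·x_1^(−1/2) = p_1/p_2.
Thus x_1* = (4·p_2/p_1)² — independent of M — with the rest of income spent on x_2.
Plugging in: x_1* = (4·1.5/19.58)² = 0.0939.

x_1* = 0.0939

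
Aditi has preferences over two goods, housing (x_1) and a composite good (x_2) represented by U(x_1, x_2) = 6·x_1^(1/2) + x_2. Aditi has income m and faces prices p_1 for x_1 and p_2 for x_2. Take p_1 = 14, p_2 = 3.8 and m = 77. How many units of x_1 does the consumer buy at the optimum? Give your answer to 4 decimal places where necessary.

x_1* = 0.6631

Utility is quasi-linear in x_2; the FOC for x_1 is 3/√x_1 = p_1/p_2.
Solve: √x_1 = 3·p_2/p_1, so x_1*(p_1,p_2) = (3·p_2/p_1)², and x_2* = (m − p_1·x_1*)/p_2.
Plugging in: x_1* = (3·3.8/14)² = 0.6631.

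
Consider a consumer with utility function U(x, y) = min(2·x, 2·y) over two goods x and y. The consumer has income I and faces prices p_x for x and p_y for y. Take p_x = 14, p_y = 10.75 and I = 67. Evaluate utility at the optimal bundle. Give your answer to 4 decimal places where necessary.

Demand: x*(p_x,p_y,I) = 2·I/(2·p_x + 2·p_y), y* = 2·I/(2·p_x + 2·p_y).
Here 2·14 + 2·10.75 = 49.5, giving x* = 2.7071 and y* = 2.7071.
Utility at the optimum: U(2.7071, 2.7071) = 5.4141.

V = 5.4141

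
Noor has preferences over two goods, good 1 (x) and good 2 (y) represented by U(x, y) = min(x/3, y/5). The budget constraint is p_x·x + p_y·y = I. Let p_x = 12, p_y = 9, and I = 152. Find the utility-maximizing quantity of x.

x* = 5.6296

Demand: x*(p_x,p_y,I) = 3·I/(3·p_x + 5·p_y), y* = 5·I/(3·p_x + 5·p_y).
Here 3·12 + 5·9 = 81, giving x* = 5.6296.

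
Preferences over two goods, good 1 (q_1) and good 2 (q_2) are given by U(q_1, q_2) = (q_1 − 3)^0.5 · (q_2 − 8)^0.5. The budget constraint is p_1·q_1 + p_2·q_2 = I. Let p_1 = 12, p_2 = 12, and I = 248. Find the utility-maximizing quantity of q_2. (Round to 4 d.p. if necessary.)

q_2* = 12.8333

Let q_1' = q_1−3, q_2' = q_2−8. MRS = q_2'/q_1' = p_1/p_2.
Substituting into the budget: q_1* = 3 + 0.5·(I − 3·p_1 − 8·p_2)/p_1, and q_2* = 8 + 0.5·(…)/p_2.
Discretionary income = 248 − 3·12 − 8·12 = 116; q_2* = 8 + 0.5·116/12 = 12.8333.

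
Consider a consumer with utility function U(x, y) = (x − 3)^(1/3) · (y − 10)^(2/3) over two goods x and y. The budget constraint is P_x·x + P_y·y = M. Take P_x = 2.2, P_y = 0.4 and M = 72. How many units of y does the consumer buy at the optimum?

Discretionary income = 72 − 3·2.2 − 10·0.4 = 61.4; y* = 10 + 2/3·61.4/0.4 = 112.3333.

y* = 112.3333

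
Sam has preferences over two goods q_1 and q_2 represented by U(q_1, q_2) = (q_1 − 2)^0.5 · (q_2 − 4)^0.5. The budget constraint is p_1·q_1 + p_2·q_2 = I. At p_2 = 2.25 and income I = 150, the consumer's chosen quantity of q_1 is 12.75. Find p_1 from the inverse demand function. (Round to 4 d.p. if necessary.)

p_1 = 6

This is Cobb-Douglas in (q_1−2, q_2−4): tangency gives 0.5·p_2·(q_2−4) = 0.5·p_1·(q_1−2).
After buying the subsistence bundle (2, 4), a share 0.5 of the remaining income goes to q_1: q_1* = 2 + 0.5·(I − 2p_1 − 4p_2)/p_1.
Set q_1* = 12.75 in the demand function and solve for p_1: p_1 = 6.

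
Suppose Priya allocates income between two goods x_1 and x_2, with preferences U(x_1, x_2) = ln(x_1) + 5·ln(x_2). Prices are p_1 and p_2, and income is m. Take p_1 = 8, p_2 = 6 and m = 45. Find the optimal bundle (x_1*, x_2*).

Demand: x_1*(p_1,p_2,m) = 1/6·m/p_1 and x_2* = 5/6·m/p_2.
At p_1=8, p_2=6, m=45: x_1* = 1/6·45/8 = 0.9375, x_2* = 6.25.

x_1* = 0.9375, x_2* = 6.25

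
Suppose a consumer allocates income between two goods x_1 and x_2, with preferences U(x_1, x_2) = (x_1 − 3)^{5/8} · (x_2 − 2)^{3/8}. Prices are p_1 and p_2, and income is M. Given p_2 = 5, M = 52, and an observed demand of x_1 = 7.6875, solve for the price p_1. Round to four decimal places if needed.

p_1 = 4

This is Cobb-Douglas in (x_1−3, x_2−2): tangency gives 0.625·p_2·(x_2−2) = 0.375·p_1·(x_1−3).
After buying the subsistence bundle (3, 2), a share 0.625 of the remaining income goes to x_1: x_1* = 3 + 0.625·(M − 3p_1 − 2p_2)/p_1.
Set x_1* = 7.6875 in the demand function and solve for p_1: p_1 = 4.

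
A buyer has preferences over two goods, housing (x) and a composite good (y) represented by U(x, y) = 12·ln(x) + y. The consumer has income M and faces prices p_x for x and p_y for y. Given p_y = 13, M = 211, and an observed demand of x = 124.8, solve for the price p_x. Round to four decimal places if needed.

Set MRS = p_x/p_y: (12/x)/1 = p_x/p_y.
So x*(p_x,p_y) = 12·p_y/p_x, independent of income; and y* = (M − 12·p_y)/p_y.
Set x* = 124.8 in the demand function and solve for p_x: p_x = 1.25.

p_x = 1.25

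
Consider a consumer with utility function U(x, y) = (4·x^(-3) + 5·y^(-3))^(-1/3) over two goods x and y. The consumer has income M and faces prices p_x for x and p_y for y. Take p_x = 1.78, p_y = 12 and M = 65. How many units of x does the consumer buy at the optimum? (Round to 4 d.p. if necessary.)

With the ratio pinned down, the budget gives x* = M/(p_x + p_y·(y/x)) and y* = (y/x)·x*.
Numerically y/x = 0.656201, so x* = 65/(1.78 + 12·0.656201) = 6.7327.

x* = 6.7327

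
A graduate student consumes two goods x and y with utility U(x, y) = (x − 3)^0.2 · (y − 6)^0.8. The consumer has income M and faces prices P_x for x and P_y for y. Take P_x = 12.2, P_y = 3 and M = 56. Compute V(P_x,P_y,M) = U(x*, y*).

Discretionary income = 56 − 3·12.2 − 6·3 = 1.4; x* = 3 + 0.2·1.4/12.2 = 3.023; y* = 6 + 0.8·1.4/3 = 6.3733.
Utility at the optimum: U(3.023, 6.3733) = 0.2137.

V = 0.2137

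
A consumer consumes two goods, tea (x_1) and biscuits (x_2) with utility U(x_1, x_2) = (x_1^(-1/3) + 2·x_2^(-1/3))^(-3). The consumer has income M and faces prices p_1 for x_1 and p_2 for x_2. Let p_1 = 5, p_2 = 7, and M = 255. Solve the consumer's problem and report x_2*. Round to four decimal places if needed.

Numerically x_2/x_1 = 1.306702, so x_1* = 255/(5 + 7·1.306702) = 18.0251 and x_2* = 1.306702·18.0251 = 23.5535.

x_2* = 23.5535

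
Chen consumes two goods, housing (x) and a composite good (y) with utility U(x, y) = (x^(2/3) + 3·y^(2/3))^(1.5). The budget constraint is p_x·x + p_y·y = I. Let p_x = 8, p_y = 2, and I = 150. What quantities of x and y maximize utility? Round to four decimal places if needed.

x* = 0.0433, y* = 74.8268

MRS = MU_x/MU_y = (1/3)·(y/x)^(1/3). Set equal to p_x/p_y.
Solve for the ratio: y/x = [3·p_x/p_y]^(3).
With the ratio pinned down, the budget gives x* = I/(p_x + p_y·(y/x)) and y* = (y/x)·x*.
Numerically y/x = 1728, so x* = 150/(8 + 2·1728) = 0.0433 and y* = 1728·0.0433 = 74.8268.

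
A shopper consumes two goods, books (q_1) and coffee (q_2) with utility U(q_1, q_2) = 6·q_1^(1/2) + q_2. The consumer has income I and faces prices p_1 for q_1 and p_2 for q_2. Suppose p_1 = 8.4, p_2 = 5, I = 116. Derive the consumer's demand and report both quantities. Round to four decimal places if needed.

q_1* = 3.1888, q_2* = 17.8429

Plugging in: q_1* = (3·5/8.4)² = 3.1888, q_2* = 17.8429.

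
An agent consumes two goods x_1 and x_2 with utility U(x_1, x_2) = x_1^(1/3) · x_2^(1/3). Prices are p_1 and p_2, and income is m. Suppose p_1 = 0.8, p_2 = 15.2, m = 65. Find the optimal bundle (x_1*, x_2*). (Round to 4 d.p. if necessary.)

Tangency: MRS = x_2/x_1 = p_1/p_2.
Rearranging, p_2·x_2 = p_1·x_1. Substituting into the budget gives p_1·x_1·(1 + 1) = m.
Demand: x_1*(p_1,p_2,m) = 0.5·m/p_1 and x_2* = 0.5·m/p_2.
At p_1=0.8, p_2=15.2, m=65: x_1* = 0.5·65/0.8 = 40.625, x_2* = 2.1382.

x_1* = 40.625, x_2* = 2.1382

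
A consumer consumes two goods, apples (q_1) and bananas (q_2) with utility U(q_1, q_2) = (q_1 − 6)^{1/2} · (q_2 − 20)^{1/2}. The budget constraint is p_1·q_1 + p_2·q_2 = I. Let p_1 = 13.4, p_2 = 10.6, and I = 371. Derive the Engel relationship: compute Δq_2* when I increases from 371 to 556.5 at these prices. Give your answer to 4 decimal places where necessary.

MRS = (q_2−20)/(q_1−6). Tangency with p_1/p_2 gives q_2−20 = (p_1/p_2)·(q_1−6).
After buying the subsistence bundle (6, 20), a share 0.5 of the remaining income goes to q_1: q_1* = 6 + 0.5·(I − 6p_1 − 20p_2)/p_1.
Discretionary income = 371 − 6·13.4 − 20·10.6 = 78.6; q_2* = 20 + 0.5·78.6/10.6 = 23.7075.
At I' = 556.5: q_2* = 32.4575. Change: 32.4575 − 23.7075 = 8.75.

Δq_2* = 8.75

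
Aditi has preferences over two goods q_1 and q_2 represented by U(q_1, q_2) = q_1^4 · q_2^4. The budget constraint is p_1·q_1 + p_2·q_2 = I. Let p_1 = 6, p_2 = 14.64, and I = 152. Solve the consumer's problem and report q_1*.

q_1* = 12.6667

MU_q_1/MU_q_2 = (4·q_2)/(4·q_1); tangency sets this equal to p_1/p_2.
So 4·p_2·q_2 = 4·p_1·q_1; combined with the budget, a share 0.5 of income goes to q_1.
Demand: q_1*(p_1,p_2,I) = 0.5·I/p_1 and q_2* = 0.5·I/p_2.
At p_1=6, p_2=14.64, I=152: q_1* = 0.5·152/6 = 12.6667.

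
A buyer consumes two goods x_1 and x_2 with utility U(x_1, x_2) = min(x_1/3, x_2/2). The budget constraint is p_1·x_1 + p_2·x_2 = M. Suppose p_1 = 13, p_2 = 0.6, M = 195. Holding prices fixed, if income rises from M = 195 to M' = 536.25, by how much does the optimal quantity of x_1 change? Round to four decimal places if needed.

Δx_1* = 25.4664

Leontief preferences: the optimum is at the kink where x_1/3 = x_2/2, i.e. x_2 = (2/3)·x_1.
Budget: p_1·x_1 + p_2·(2/3)·x_1 = M, so (3·p_1 + 2·p_2)·x_1 = 3·M.
Demand: x_1*(p_1,p_2,M) = 3·M/(3·p_1 + 2·p_2), x_2* = 2·M/(3·p_1 + 2·p_2).
Here 3·13 + 2·0.6 = 40.2, giving x_1* = 14.5522.
At M' = 536.25: x_1* = 40.0187. Change: 40.0187 − 14.5522 = 25.4664.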